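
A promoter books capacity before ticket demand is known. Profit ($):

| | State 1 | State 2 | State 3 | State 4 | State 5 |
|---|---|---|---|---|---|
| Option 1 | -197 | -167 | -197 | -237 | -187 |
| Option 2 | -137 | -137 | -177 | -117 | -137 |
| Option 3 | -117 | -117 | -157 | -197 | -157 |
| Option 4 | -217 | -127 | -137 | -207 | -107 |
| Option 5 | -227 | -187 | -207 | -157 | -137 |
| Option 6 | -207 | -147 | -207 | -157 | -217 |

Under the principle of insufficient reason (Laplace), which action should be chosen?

Row averages: Option 1=-197, Option 2=-141, Option 3=-149, Option 4=-159, Option 5=-183, Option 6=-187
Highest average = -141 → Option 2.

Option 2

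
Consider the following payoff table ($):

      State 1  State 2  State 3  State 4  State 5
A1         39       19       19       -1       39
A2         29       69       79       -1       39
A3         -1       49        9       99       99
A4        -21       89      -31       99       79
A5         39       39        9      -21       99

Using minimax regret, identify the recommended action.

Column bests: State 1=39, State 2=89, State 3=79, State 4=99, State 5=99.
A1 regrets: 0, 70, 60, 100, 60 → max 100
A2 regrets: 10, 20, 0, 100, 60 → max 100
A3 regrets: 40, 40, 70, 0, 0 → max 70
A4 regrets: 60, 0, 110, 0, 20 → max 110
A5 regrets: 0, 50, 70, 120, 0 → max 120
Smallest max regret = 70 → A3.

A3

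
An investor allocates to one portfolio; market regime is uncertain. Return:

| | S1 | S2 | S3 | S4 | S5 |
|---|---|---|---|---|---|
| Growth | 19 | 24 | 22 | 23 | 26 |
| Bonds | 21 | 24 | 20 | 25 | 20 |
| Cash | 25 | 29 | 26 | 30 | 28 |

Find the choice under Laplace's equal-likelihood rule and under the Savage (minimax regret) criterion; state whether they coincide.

laplace → Cash; minimax regret → Cash (agree)

Row averages: Growth=22.8, Bonds=22, Cash=27.6
Highest average = 27.6 → Cash.
Column bests: S1=25, S2=29, S3=26, S4=30, S5=28.
Growth regrets: 6, 5, 4, 7, 2 → max 7
Bonds regrets: 4, 5, 6, 5, 8 → max 8
Cash regrets: 0, 0, 0, 0, 0 → max 0
Smallest max regret = 0 → Cash.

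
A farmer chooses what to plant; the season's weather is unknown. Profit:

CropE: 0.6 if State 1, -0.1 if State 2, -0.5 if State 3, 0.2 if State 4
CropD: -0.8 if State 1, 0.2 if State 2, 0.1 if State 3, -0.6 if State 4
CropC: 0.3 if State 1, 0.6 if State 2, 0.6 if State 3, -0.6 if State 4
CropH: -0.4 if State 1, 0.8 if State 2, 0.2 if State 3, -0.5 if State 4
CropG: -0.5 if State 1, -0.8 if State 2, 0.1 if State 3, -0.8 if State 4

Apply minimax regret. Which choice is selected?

CropC

Column bests: State 1=0.6, State 2=0.8, State 3=0.6, State 4=0.2.
CropE regrets: 0.0, 0.9, 1.1, 0.0 → max 1.1
CropD regrets: 1.4, 0.6, 0.5, 0.8 → max 1.4
CropC regrets: 0.3, 0.2, 0.0, 0.8 → max 0.8
CropH regrets: 1.0, 0.0, 0.4, 0.7 → max 1.0
CropG regrets: 1.1, 1.6, 0.5, 1.0 → max 1.6
Smallest max regret = 0.8 → CropC.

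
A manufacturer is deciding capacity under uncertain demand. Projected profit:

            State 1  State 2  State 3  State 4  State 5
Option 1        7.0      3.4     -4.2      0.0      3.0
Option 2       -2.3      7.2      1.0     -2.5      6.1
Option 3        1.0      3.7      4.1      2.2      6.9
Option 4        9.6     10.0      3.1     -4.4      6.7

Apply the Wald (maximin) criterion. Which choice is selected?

Option 3

Row minima: Option 1=-4.2, Option 2=-2.5, Option 3=1.0, Option 4=-4.4
Best worst-case = 1.0 → Option 3.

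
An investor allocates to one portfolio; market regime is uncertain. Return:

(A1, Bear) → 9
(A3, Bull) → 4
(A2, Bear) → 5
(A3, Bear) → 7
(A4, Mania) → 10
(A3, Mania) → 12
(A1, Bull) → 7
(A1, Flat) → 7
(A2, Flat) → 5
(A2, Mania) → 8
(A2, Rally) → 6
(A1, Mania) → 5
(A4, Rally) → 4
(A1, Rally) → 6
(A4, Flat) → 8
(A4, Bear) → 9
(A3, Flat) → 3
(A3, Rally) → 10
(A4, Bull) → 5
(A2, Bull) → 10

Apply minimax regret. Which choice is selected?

A2

Column bests: Bear=9, Flat=8, Bull=10, Rally=10, Mania=12.
A1 regrets: 0, 1, 3, 4, 7 → max 7
A2 regrets: 4, 3, 0, 4, 4 → max 4
A3 regrets: 2, 5, 6, 0, 0 → max 6
A4 regrets: 0, 0, 5, 6, 2 → max 6
Smallest max regret = 4 → A2.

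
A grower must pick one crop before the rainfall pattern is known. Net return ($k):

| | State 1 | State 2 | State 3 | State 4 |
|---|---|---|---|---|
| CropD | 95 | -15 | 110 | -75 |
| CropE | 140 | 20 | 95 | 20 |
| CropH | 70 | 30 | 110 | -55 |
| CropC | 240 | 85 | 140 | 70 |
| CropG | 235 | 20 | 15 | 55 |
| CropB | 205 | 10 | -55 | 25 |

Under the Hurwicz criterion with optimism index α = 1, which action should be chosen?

CropC

CropD: 1·110 + 0·(-75) = 110
CropE: 1·140 + 0·20 = 140
CropH: 1·110 + 0·(-55) = 110
CropC: 1·240 + 0·70 = 240
CropG: 1·235 + 0·15 = 235
CropB: 1·205 + 0·(-55) = 205
Highest Hurwicz score = 240 → CropC.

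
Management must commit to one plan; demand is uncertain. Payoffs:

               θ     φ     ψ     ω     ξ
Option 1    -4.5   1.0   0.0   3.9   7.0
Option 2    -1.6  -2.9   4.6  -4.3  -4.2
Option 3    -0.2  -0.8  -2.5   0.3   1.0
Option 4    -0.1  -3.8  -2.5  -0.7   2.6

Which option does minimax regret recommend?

Column bests: θ=-0.1, φ=1.0, ψ=4.6, ω=3.9, ξ=7.0.
Option 1 regrets: 4.4, 0.0, 4.6, 0.0, 0.0 → max 4.6
Option 2 regrets: 1.5, 3.9, 0.0, 8.2, 11.2 → max 11.2
Option 3 regrets: 0.1, 1.8, 7.1, 3.6, 6.0 → max 7.1
Option 4 regrets: 0.0, 4.8, 7.1, 4.6, 4.4 → max 7.1
Smallest max regret = 4.6 → Option 1.

Option 1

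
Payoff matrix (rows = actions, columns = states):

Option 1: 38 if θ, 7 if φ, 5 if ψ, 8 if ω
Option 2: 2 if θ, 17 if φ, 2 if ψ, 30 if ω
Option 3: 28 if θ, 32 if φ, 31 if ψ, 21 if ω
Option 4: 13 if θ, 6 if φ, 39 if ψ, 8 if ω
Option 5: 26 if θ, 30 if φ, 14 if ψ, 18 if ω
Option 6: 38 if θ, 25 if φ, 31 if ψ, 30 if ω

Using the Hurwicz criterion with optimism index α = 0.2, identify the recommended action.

Option 1: 0.2·38 + 0.8·5 = 11.6
Option 2: 0.2·30 + 0.8·2 = 7.6
Option 3: 0.2·32 + 0.8·21 = 23.2
Option 4: 0.2·39 + 0.8·6 = 12.6
Option 5: 0.2·30 + 0.8·14 = 17.2
Option 6: 0.2·38 + 0.8·25 = 27.6
Highest Hurwicz score = 27.6 → Option 6.

Option 6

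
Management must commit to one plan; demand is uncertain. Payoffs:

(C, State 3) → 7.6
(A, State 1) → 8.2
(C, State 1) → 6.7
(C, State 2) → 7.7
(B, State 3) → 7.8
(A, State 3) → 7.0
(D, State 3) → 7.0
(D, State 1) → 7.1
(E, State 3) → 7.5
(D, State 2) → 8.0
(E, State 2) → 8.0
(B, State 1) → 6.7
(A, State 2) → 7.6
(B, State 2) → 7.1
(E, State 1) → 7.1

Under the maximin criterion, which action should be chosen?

Row minima: A=7.0, B=6.7, C=6.7, D=7.0, E=7.1
Best worst-case = 7.1 → E.

E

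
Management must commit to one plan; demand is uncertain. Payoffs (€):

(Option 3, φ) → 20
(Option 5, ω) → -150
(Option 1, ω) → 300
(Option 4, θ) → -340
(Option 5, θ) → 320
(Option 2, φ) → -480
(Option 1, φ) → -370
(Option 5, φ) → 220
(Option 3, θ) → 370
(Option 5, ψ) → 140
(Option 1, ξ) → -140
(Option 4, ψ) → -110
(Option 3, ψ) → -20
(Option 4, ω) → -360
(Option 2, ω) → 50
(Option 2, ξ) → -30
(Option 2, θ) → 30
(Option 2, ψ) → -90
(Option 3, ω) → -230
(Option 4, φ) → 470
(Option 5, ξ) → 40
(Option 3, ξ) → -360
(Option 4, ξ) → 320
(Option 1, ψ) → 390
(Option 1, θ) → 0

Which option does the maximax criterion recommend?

Option 4

Row maxima: Option 1=390, Option 2=50, Option 3=370, Option 4=470, Option 5=320
Best best-case = 470 → Option 4.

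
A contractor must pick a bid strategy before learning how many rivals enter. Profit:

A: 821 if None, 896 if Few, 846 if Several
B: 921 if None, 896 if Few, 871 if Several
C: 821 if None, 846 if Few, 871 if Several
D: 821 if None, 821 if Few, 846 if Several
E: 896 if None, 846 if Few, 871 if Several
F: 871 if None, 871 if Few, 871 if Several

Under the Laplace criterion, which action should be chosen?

Row averages: A=2563/3, B=896, C=846, D=2488/3, E=871, F=871
Highest average = 896 → B.

B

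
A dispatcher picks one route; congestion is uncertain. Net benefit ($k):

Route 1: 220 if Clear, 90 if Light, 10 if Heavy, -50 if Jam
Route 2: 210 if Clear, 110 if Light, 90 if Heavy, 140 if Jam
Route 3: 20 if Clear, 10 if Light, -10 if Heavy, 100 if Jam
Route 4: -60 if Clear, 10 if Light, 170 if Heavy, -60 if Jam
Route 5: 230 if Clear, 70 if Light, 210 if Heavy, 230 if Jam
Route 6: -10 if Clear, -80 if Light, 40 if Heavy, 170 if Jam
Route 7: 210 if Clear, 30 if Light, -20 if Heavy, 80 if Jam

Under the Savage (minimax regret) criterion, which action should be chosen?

Column bests: Clear=230, Light=110, Heavy=210, Jam=230.
Route 1 regrets: 10, 20, 200, 280 → max 280
Route 2 regrets: 20, 0, 120, 90 → max 120
Route 3 regrets: 210, 100, 220, 130 → max 220
Route 4 regrets: 290, 100, 40, 290 → max 290
Route 5 regrets: 0, 40, 0, 0 → max 40
Route 6 regrets: 240, 190, 170, 60 → max 240
Route 7 regrets: 20, 80, 230, 150 → max 230
Smallest max regret = 40 → Route 5.

Route 5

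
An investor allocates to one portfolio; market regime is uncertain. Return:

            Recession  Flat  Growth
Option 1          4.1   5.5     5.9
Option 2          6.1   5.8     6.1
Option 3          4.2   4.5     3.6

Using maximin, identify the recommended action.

Option 2

Row minima: Option 1=4.1, Option 2=5.8, Option 3=3.6
Best worst-case = 5.8 → Option 2.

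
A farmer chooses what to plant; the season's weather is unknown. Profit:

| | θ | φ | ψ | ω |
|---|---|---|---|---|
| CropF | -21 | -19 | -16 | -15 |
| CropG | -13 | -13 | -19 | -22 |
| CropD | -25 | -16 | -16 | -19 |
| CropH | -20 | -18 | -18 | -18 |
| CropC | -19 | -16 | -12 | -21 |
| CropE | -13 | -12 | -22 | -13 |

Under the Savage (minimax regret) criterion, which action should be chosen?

Column bests: θ=-13, φ=-12, ψ=-12, ω=-13.
CropF regrets: 8, 7, 4, 2 → max 8
CropG regrets: 0, 1, 7, 9 → max 9
CropD regrets: 12, 4, 4, 6 → max 12
CropH regrets: 7, 6, 6, 5 → max 7
CropC regrets: 6, 4, 0, 8 → max 8
CropE regrets: 0, 0, 10, 0 → max 10
Smallest max regret = 7 → CropH.

CropH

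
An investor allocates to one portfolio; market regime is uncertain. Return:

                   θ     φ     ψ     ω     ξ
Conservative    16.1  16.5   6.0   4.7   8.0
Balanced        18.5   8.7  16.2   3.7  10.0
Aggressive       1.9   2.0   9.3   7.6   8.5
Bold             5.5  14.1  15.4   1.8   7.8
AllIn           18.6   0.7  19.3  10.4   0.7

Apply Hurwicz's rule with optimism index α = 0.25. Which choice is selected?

Conservative: 0.25·16.5 + 0.75·4.7 = 7.65
Balanced: 0.25·18.5 + 0.75·3.7 = 7.4
Aggressive: 0.25·9.3 + 0.75·1.9 = 3.75
Bold: 0.25·15.4 + 0.75·1.8 = 5.2
AllIn: 0.25·19.3 + 0.75·0.7 = 5.35
Highest Hurwicz score = 7.65 → Conservative.

Conservative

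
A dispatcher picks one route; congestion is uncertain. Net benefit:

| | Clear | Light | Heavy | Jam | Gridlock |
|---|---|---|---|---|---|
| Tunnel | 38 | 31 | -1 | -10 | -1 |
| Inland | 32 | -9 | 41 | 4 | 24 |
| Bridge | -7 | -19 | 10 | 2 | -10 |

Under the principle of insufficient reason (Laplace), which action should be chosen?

Inland

Row averages: Tunnel=11.4, Inland=18.4, Bridge=-4.8
Highest average = 18.4 → Inland.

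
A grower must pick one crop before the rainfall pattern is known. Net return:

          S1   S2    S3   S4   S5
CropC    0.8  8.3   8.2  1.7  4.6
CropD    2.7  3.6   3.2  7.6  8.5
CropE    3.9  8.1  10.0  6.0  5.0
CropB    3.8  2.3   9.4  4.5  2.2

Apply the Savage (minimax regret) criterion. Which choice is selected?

Column bests: S1=3.9, S2=8.3, S3=10.0, S4=7.6, S5=8.5.
CropC regrets: 3.1, 0.0, 1.8, 5.9, 3.9 → max 5.9
CropD regrets: 1.2, 4.7, 6.8, 0.0, 0.0 → max 6.8
CropE regrets: 0.0, 0.2, 0.0, 1.6, 3.5 → max 3.5
CropB regrets: 0.1, 6.0, 0.6, 3.1, 6.3 → max 6.3
Smallest max regret = 3.5 → CropE.

CropE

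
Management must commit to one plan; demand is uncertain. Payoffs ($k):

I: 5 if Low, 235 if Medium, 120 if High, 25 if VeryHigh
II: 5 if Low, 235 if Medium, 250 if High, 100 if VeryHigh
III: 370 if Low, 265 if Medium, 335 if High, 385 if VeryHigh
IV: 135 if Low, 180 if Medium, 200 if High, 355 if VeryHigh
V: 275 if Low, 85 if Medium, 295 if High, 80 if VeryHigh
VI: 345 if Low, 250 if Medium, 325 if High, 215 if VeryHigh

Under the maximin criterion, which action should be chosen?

Row minima: I=5, II=5, III=265, IV=135, V=80, VI=215
Best worst-case = 265 → III.

III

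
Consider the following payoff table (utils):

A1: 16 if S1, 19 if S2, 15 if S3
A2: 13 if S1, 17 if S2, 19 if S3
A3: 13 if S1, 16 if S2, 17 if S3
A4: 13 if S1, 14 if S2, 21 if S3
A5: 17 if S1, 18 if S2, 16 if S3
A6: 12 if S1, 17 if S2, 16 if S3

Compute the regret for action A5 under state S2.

1

Best payoff under S2 is 19.
Regret = 19 − 18 = 1.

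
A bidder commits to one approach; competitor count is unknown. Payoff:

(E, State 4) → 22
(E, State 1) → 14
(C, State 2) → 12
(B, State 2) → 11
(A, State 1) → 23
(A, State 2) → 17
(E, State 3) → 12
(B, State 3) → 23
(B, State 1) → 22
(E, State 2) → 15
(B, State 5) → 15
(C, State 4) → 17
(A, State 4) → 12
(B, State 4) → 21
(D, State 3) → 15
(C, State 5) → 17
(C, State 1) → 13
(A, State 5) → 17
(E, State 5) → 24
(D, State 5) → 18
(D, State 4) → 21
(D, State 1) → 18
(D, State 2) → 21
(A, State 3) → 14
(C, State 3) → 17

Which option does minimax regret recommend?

D

Column bests: State 1=23, State 2=21, State 3=23, State 4=22, State 5=24.
A regrets: 0, 4, 9, 10, 7 → max 10
B regrets: 1, 10, 0, 1, 9 → max 10
C regrets: 10, 9, 6, 5, 7 → max 10
D regrets: 5, 0, 8, 1, 6 → max 8
E regrets: 9, 6, 11, 0, 0 → max 11
Smallest max regret = 8 → D.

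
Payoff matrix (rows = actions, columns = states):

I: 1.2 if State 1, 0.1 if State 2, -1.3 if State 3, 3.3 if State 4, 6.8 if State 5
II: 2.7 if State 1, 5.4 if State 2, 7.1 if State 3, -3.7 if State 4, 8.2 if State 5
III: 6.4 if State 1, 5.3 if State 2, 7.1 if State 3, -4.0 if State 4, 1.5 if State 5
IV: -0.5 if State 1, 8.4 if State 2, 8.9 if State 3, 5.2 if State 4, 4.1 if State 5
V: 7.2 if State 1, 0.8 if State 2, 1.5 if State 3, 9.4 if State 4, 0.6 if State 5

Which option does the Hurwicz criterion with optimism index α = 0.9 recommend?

I: 0.9·6.8 + 0.1·(-1.3) = 5.99
II: 0.9·8.2 + 0.1·(-3.7) = 7.01
III: 0.9·7.1 + 0.1·(-4.0) = 5.99
IV: 0.9·8.9 + 0.1·(-0.5) = 7.96
V: 0.9·9.4 + 0.1·0.6 = 8.52
Highest Hurwicz score = 8.52 → V.

V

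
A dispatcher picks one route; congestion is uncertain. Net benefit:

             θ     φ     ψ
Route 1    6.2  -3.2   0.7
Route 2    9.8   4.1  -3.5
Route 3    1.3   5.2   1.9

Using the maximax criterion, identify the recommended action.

Row maxima: Route 1=6.2, Route 2=9.8, Route 3=5.2
Best best-case = 9.8 → Route 2.

Route 2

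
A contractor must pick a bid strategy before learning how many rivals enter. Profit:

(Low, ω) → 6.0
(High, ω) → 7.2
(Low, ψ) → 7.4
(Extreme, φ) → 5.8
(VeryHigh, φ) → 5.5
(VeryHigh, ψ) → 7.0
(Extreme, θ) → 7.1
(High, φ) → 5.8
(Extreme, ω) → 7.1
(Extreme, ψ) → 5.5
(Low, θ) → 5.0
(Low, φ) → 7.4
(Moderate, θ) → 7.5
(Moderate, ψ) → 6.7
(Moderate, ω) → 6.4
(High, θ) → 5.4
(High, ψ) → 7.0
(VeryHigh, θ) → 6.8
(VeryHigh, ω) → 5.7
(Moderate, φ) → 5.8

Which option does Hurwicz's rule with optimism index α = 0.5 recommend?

Moderate

Low: 0.5·7.4 + 0.5·5.0 = 6.2
Moderate: 0.5·7.5 + 0.5·5.8 = 6.65
High: 0.5·7.2 + 0.5·5.4 = 6.3
VeryHigh: 0.5·7.0 + 0.5·5.5 = 6.25
Extreme: 0.5·7.1 + 0.5·5.5 = 6.3
Highest Hurwicz score = 6.65 → Moderate.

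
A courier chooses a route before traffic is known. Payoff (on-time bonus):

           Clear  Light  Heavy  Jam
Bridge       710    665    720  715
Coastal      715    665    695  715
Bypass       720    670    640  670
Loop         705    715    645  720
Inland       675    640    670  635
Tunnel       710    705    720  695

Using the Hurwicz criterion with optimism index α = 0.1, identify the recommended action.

Tunnel

Bridge: 0.1·720 + 0.9·665 = 670.5
Coastal: 0.1·715 + 0.9·665 = 670
Bypass: 0.1·720 + 0.9·640 = 648
Loop: 0.1·720 + 0.9·645 = 652.5
Inland: 0.1·675 + 0.9·635 = 639
Tunnel: 0.1·720 + 0.9·695 = 697.5
Highest Hurwicz score = 697.5 → Tunnel.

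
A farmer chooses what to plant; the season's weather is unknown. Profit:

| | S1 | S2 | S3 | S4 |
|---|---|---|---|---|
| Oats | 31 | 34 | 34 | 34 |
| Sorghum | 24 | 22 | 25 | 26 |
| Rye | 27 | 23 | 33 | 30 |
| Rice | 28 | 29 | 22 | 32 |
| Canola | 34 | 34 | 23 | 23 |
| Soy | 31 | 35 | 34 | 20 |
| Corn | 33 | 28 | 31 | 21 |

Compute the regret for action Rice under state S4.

2

Best payoff under S4 is 34.
Regret = 34 − 32 = 2.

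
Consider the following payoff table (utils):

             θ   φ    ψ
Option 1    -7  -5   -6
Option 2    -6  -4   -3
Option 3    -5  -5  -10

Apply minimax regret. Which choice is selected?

Option 2

Column bests: θ=-5, φ=-4, ψ=-3.
Option 1 regrets: 2, 1, 3 → max 3
Option 2 regrets: 1, 0, 0 → max 1
Option 3 regrets: 0, 1, 7 → max 7
Smallest max regret = 1 → Option 2.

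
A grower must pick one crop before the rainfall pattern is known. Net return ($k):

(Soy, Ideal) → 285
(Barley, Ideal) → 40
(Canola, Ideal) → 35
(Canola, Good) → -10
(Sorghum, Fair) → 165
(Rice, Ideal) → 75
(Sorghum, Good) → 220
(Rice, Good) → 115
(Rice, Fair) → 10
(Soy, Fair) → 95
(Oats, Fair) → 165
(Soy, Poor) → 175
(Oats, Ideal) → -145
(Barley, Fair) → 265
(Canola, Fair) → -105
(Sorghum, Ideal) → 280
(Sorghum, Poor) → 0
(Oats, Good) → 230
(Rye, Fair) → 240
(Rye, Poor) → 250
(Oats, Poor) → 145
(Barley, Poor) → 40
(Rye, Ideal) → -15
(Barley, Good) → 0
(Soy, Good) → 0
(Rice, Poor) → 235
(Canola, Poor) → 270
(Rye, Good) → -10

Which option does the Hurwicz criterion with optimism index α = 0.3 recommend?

Sorghum: 0.3·280 + 0.7·0 = 84
Canola: 0.3·270 + 0.7·(-105) = 7.5
Soy: 0.3·285 + 0.7·0 = 85.5
Oats: 0.3·230 + 0.7·(-145) = -32.5
Rye: 0.3·250 + 0.7·(-15) = 64.5
Barley: 0.3·265 + 0.7·0 = 79.5
Rice: 0.3·235 + 0.7·10 = 77.5
Highest Hurwicz score = 85.5 → Soy.

Soy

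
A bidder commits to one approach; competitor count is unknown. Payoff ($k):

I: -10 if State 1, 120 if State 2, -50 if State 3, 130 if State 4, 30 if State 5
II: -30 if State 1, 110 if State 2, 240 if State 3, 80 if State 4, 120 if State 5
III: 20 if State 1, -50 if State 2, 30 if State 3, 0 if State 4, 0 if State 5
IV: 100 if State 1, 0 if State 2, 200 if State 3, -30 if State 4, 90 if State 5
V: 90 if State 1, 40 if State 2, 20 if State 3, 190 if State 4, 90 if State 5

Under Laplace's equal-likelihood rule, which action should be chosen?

II

Row averages: I=44, II=104, III=0, IV=72, V=86
Highest average = 104 → II.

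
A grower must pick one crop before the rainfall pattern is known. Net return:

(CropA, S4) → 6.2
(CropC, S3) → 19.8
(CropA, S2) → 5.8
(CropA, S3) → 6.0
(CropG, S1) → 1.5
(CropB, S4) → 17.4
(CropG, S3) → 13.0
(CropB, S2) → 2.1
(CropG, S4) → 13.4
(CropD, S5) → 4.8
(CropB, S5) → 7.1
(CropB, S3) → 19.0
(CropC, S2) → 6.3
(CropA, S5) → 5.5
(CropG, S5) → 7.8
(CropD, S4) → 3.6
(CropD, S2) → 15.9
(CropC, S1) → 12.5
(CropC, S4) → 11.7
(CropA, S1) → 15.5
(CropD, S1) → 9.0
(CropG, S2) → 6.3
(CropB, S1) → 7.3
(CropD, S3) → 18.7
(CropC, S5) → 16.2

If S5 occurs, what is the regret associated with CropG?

Best payoff under S5 is 16.2.
Regret = 16.2 − 7.8 = 8.4.

8.4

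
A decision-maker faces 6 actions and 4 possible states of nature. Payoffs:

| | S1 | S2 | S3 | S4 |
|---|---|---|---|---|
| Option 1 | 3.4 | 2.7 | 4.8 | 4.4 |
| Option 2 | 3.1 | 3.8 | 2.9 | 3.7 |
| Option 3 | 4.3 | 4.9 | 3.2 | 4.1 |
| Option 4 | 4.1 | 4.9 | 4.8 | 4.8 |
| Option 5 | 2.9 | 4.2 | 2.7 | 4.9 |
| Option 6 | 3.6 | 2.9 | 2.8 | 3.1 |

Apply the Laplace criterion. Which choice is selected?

Option 4

Row averages: Option 1=3.825, Option 2=3.375, Option 3=4.125, Option 4=4.65, Option 5=3.675, Option 6=3.1
Highest average = 4.65 → Option 4.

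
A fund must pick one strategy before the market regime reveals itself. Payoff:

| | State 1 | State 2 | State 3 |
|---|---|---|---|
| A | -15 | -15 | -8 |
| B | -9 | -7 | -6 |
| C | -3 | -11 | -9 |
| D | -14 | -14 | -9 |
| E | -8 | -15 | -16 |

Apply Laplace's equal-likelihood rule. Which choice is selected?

B

Row averages: A=-38/3, B=-22/3, C=-23/3, D=-37/3, E=-13
Highest average = -22/3 → B.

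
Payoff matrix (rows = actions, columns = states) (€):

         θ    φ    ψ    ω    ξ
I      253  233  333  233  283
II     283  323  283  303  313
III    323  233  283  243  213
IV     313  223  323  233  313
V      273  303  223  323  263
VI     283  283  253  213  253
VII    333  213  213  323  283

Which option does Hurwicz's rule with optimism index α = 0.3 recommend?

I: 0.3·333 + 0.7·233 = 263
II: 0.3·323 + 0.7·283 = 295
III: 0.3·323 + 0.7·213 = 246
IV: 0.3·323 + 0.7·223 = 253
V: 0.3·323 + 0.7·223 = 253
VI: 0.3·283 + 0.7·213 = 234
VII: 0.3·333 + 0.7·213 = 249
Highest Hurwicz score = 295 → II.

II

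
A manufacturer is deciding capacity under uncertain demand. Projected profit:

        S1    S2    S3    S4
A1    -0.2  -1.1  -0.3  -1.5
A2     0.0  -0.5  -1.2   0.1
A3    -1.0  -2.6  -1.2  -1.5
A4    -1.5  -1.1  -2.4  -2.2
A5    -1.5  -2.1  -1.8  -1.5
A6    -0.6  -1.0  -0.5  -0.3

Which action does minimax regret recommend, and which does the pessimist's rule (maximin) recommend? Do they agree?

minimax regret → A6; maximin → A6 (agree)

Column bests: S1=0.0, S2=-0.5, S3=-0.3, S4=0.1.
A1 regrets: 0.2, 0.6, 0.0, 1.6 → max 1.6
A2 regrets: 0.0, 0.0, 0.9, 0.0 → max 0.9
A3 regrets: 1.0, 2.1, 0.9, 1.6 → max 2.1
A4 regrets: 1.5, 0.6, 2.1, 2.3 → max 2.3
A5 regrets: 1.5, 1.6, 1.5, 1.6 → max 1.6
A6 regrets: 0.6, 0.5, 0.2, 0.4 → max 0.6
Smallest max regret = 0.6 → A6.
Row minima: A1=-1.5, A2=-1.2, A3=-2.6, A4=-2.4, A5=-2.1, A6=-1.0
Best worst-case = -1.0 → A6.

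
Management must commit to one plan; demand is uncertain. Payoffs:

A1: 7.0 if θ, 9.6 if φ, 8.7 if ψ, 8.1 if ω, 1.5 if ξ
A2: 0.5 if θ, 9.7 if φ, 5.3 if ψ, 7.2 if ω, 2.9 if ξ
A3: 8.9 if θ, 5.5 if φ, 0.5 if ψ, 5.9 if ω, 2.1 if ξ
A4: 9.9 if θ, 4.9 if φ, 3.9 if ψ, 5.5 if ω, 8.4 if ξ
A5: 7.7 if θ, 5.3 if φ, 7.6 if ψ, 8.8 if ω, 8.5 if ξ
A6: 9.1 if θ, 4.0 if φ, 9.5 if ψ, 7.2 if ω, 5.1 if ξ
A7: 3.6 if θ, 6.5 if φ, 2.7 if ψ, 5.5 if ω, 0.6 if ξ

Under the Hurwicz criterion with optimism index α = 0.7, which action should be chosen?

A4

A1: 0.7·9.6 + 0.3·1.5 = 7.17
A2: 0.7·9.7 + 0.3·0.5 = 6.94
A3: 0.7·8.9 + 0.3·0.5 = 6.38
A4: 0.7·9.9 + 0.3·3.9 = 8.1
A5: 0.7·8.8 + 0.3·5.3 = 7.75
A6: 0.7·9.5 + 0.3·4.0 = 7.85
A7: 0.7·6.5 + 0.3·0.6 = 4.73
Highest Hurwicz score = 8.1 → A4.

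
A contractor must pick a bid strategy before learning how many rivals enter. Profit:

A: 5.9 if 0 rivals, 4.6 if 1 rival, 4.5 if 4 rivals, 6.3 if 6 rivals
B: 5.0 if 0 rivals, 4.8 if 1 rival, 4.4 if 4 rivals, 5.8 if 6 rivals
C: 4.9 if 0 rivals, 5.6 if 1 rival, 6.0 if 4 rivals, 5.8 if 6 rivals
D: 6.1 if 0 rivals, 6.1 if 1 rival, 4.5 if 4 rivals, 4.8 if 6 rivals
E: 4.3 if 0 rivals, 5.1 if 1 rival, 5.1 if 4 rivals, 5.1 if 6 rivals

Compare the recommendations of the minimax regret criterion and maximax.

minimax regret → C; maximax → A (disagree)

Column bests: 0 rivals=6.1, 1 rival=6.1, 4 rivals=6.0, 6 rivals=6.3.
A regrets: 0.2, 1.5, 1.5, 0.0 → max 1.5
B regrets: 1.1, 1.3, 1.6, 0.5 → max 1.6
C regrets: 1.2, 0.5, 0.0, 0.5 → max 1.2
D regrets: 0.0, 0.0, 1.5, 1.5 → max 1.5
E regrets: 1.8, 1.0, 0.9, 1.2 → max 1.8
Smallest max regret = 1.2 → C.
Row maxima: A=6.3, B=5.8, C=6.0, D=6.1, E=5.1
Best best-case = 6.3 → A.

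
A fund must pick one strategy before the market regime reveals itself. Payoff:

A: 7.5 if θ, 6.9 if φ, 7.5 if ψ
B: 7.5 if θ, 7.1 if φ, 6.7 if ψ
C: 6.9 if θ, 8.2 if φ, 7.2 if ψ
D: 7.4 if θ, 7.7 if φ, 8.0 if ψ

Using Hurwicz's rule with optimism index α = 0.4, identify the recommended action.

A: 0.4·7.5 + 0.6·6.9 = 7.14
B: 0.4·7.5 + 0.6·6.7 = 7.02
C: 0.4·8.2 + 0.6·6.9 = 7.42
D: 0.4·8.0 + 0.6·7.4 = 7.64
Highest Hurwicz score = 7.64 → D.

D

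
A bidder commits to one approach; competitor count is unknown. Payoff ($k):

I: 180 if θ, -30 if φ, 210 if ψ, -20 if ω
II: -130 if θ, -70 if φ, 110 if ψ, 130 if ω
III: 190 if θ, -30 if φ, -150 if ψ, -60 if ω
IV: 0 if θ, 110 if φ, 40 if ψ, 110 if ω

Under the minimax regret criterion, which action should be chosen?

I

Column bests: θ=190, φ=110, ψ=210, ω=130.
I regrets: 10, 140, 0, 150 → max 150
II regrets: 320, 180, 100, 0 → max 320
III regrets: 0, 140, 360, 190 → max 360
IV regrets: 190, 0, 170, 20 → max 190
Smallest max regret = 150 → I.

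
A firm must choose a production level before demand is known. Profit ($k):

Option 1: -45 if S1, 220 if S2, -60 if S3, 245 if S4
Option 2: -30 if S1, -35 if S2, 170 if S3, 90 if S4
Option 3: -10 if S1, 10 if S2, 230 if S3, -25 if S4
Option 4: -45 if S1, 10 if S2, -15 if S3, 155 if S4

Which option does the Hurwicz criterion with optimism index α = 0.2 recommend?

Option 3

Option 1: 0.2·245 + 0.8·(-60) = 1
Option 2: 0.2·170 + 0.8·(-35) = 6
Option 3: 0.2·230 + 0.8·(-25) = 26
Option 4: 0.2·155 + 0.8·(-45) = -5
Highest Hurwicz score = 26 → Option 3.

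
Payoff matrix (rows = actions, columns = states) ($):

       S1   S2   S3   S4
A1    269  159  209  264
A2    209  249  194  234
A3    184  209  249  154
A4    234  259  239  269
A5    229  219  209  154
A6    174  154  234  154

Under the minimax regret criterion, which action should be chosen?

Column bests: S1=269, S2=259, S3=249, S4=269.
A1 regrets: 0, 100, 40, 5 → max 100
A2 regrets: 60, 10, 55, 35 → max 60
A3 regrets: 85, 50, 0, 115 → max 115
A4 regrets: 35, 0, 10, 0 → max 35
A5 regrets: 40, 40, 40, 115 → max 115
A6 regrets: 95, 105, 15, 115 → max 115
Smallest max regret = 35 → A4.

A4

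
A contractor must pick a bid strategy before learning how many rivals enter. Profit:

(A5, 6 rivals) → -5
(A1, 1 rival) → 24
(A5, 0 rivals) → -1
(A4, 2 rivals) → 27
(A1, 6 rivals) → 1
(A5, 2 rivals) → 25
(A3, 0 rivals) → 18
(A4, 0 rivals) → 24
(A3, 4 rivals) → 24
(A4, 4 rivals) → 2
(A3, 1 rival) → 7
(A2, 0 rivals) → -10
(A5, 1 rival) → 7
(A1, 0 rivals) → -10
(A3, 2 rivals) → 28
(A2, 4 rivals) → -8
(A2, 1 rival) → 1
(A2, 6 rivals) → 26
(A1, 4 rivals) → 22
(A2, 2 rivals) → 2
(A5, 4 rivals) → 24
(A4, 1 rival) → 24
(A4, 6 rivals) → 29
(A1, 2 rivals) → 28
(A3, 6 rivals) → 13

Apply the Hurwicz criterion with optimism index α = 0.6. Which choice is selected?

A1: 0.6·28 + 0.4·(-10) = 12.8
A2: 0.6·26 + 0.4·(-10) = 11.6
A3: 0.6·28 + 0.4·7 = 19.6
A4: 0.6·29 + 0.4·2 = 18.2
A5: 0.6·25 + 0.4·(-5) = 13
Highest Hurwicz score = 19.6 → A3.

A3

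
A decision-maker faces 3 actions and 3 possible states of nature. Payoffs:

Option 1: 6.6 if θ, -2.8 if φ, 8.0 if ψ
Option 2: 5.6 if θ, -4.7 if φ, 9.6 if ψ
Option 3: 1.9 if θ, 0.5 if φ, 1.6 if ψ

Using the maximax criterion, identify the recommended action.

Row maxima: Option 1=8.0, Option 2=9.6, Option 3=1.9
Best best-case = 9.6 → Option 2.

Option 2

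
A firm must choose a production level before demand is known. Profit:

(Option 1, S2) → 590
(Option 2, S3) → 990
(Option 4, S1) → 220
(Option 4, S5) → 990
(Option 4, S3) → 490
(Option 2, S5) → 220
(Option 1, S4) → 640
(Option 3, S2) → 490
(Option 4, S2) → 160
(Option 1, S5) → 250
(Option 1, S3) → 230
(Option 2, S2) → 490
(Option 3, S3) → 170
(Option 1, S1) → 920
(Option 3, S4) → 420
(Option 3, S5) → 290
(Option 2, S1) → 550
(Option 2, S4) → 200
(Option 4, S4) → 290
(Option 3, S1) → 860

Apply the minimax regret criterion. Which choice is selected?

Option 4

Column bests: S1=920, S2=590, S3=990, S4=640, S5=990.
Option 1 regrets: 0, 0, 760, 0, 740 → max 760
Option 2 regrets: 370, 100, 0, 440, 770 → max 770
Option 3 regrets: 60, 100, 820, 220, 700 → max 820
Option 4 regrets: 700, 430, 500, 350, 0 → max 700
Smallest max regret = 700 → Option 4.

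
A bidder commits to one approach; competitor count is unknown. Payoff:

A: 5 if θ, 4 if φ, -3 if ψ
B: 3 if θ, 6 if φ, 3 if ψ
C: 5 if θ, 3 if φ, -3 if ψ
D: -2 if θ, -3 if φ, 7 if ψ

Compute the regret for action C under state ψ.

Best payoff under ψ is 7.
Regret = 7 − (-3) = 10.

10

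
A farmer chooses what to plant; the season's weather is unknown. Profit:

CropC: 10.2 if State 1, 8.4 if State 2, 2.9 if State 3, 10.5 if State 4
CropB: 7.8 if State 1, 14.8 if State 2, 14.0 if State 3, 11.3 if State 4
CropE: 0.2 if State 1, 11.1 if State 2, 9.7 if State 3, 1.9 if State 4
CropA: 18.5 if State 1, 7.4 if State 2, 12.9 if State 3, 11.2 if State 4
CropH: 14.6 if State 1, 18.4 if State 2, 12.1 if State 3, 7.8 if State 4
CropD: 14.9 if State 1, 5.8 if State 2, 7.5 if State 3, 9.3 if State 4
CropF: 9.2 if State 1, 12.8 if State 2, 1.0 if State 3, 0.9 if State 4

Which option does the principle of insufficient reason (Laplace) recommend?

CropH

Row averages: CropC=8, CropB=11.975, CropE=5.725, CropA=12.5, CropH=13.225, CropD=9.375, CropF=5.975
Highest average = 13.225 → CropH.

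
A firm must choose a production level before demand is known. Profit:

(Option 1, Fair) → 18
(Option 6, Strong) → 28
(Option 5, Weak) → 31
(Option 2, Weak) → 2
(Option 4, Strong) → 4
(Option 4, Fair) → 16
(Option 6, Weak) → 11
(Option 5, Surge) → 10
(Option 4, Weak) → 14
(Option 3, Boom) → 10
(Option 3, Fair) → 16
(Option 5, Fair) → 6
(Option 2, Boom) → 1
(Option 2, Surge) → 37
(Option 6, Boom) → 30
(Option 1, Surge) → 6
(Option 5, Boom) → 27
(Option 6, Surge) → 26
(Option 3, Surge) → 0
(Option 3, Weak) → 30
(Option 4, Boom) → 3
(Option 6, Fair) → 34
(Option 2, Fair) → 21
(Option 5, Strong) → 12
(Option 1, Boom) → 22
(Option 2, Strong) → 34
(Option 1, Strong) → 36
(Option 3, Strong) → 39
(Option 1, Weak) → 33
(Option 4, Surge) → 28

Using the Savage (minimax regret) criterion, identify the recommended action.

Column bests: Weak=33, Fair=34, Strong=39, Boom=30, Surge=37.
Option 1 regrets: 0, 16, 3, 8, 31 → max 31
Option 2 regrets: 31, 13, 5, 29, 0 → max 31
Option 3 regrets: 3, 18, 0, 20, 37 → max 37
Option 4 regrets: 19, 18, 35, 27, 9 → max 35
Option 5 regrets: 2, 28, 27, 3, 27 → max 28
Option 6 regrets: 22, 0, 11, 0, 11 → max 22
Smallest max regret = 22 → Option 6.

Option 6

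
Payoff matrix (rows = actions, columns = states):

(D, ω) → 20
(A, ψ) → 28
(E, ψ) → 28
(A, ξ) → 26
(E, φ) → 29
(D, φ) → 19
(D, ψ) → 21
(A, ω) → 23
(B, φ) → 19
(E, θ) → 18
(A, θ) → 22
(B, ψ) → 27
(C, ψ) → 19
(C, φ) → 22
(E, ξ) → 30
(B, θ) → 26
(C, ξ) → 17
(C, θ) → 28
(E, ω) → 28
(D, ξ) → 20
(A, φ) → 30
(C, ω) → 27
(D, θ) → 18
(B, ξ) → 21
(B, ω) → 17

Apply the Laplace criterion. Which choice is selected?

Row averages: A=25.8, B=22, C=22.6, D=19.6, E=26.6
Highest average = 26.6 → E.

E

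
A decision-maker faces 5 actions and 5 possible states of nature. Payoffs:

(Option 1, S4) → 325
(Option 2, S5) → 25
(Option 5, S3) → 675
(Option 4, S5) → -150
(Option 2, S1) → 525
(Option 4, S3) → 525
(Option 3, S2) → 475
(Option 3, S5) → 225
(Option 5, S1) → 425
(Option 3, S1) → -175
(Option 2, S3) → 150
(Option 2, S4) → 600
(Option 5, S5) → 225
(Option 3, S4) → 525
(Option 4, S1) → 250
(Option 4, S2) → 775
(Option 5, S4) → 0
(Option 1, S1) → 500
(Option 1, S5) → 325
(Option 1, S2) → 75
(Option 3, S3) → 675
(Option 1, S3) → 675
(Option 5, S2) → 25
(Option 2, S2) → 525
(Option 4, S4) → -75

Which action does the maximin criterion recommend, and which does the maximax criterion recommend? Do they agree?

Row minima: Option 1=75, Option 2=25, Option 3=-175, Option 4=-150, Option 5=0
Best worst-case = 75 → Option 1.
Row maxima: Option 1=675, Option 2=600, Option 3=675, Option 4=775, Option 5=675
Best best-case = 775 → Option 4.

maximin → Option 1; maximax → Option 4 (disagree)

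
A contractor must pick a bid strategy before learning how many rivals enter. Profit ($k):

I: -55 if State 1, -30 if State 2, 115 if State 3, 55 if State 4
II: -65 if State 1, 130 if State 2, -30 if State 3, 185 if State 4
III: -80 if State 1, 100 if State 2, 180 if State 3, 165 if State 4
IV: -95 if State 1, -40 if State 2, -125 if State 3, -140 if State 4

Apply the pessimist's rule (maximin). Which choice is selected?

Row minima: I=-55, II=-65, III=-80, IV=-140
Best worst-case = -55 → I.

I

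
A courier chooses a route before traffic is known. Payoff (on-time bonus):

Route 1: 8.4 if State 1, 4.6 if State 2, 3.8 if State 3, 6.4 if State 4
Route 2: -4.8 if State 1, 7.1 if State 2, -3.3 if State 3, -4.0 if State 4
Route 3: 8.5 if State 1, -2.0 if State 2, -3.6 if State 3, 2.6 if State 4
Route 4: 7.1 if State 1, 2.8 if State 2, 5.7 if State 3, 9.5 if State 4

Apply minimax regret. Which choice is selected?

Column bests: State 1=8.5, State 2=7.1, State 3=5.7, State 4=9.5.
Route 1 regrets: 0.1, 2.5, 1.9, 3.1 → max 3.1
Route 2 regrets: 13.3, 0.0, 9.0, 13.5 → max 13.5
Route 3 regrets: 0.0, 9.1, 9.3, 6.9 → max 9.3
Route 4 regrets: 1.4, 4.3, 0.0, 0.0 → max 4.3
Smallest max regret = 3.1 → Route 1.

Route 1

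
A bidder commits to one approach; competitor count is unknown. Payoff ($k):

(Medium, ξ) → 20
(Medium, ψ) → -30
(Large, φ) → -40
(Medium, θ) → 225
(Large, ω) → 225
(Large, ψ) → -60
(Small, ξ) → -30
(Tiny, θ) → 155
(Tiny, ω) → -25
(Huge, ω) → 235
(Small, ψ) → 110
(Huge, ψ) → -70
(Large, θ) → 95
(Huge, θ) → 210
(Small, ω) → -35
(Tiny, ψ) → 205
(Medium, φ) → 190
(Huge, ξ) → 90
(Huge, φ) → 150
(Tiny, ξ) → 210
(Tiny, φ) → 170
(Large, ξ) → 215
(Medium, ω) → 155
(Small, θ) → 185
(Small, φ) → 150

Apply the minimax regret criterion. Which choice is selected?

Medium

Column bests: θ=225, φ=190, ψ=205, ω=235, ξ=215.
Tiny regrets: 70, 20, 0, 260, 5 → max 260
Small regrets: 40, 40, 95, 270, 245 → max 270
Medium regrets: 0, 0, 235, 80, 195 → max 235
Large regrets: 130, 230, 265, 10, 0 → max 265
Huge regrets: 15, 40, 275, 0, 125 → max 275
Smallest max regret = 235 → Medium.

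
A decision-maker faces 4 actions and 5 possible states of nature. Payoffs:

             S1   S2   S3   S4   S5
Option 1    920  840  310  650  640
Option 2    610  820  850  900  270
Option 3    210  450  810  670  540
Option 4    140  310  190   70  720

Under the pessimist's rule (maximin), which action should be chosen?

Option 1

Row minima: Option 1=310, Option 2=270, Option 3=210, Option 4=70
Best worst-case = 310 → Option 1.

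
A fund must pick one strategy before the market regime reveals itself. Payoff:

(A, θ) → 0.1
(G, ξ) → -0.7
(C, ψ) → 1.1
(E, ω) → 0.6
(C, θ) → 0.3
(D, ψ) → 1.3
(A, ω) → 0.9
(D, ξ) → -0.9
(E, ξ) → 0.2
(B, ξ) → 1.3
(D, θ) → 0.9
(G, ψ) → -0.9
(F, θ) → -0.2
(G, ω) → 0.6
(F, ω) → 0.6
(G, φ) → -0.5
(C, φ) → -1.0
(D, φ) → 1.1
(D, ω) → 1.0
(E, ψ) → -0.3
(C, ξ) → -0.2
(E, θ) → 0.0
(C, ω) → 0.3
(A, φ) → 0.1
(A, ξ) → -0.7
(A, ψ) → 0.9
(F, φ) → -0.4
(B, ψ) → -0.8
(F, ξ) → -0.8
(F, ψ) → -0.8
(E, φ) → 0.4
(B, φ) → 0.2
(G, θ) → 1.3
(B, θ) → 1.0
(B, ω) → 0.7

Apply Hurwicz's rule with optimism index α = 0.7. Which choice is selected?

B

A: 0.7·0.9 + 0.3·(-0.7) = 0.42
B: 0.7·1.3 + 0.3·(-0.8) = 0.67
C: 0.7·1.1 + 0.3·(-1.0) = 0.47
D: 0.7·1.3 + 0.3·(-0.9) = 0.64
E: 0.7·0.6 + 0.3·(-0.3) = 0.33
F: 0.7·0.6 + 0.3·(-0.8) = 0.18
G: 0.7·1.3 + 0.3·(-0.9) = 0.64
Highest Hurwicz score = 0.67 → B.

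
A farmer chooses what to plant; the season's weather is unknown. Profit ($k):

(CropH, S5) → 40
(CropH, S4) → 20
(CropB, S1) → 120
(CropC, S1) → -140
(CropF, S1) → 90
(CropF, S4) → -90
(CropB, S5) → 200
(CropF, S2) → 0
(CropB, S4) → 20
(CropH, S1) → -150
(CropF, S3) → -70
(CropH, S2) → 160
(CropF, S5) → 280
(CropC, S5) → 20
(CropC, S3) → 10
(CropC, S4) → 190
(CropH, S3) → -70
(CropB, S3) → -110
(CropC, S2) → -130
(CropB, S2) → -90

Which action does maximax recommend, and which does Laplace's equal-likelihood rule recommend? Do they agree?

Row maxima: CropC=190, CropH=160, CropB=200, CropF=280
Best best-case = 280 → CropF.
Row averages: CropC=-10, CropH=0, CropB=28, CropF=42
Highest average = 42 → CropF.

maximax → CropF; laplace → CropF (agree)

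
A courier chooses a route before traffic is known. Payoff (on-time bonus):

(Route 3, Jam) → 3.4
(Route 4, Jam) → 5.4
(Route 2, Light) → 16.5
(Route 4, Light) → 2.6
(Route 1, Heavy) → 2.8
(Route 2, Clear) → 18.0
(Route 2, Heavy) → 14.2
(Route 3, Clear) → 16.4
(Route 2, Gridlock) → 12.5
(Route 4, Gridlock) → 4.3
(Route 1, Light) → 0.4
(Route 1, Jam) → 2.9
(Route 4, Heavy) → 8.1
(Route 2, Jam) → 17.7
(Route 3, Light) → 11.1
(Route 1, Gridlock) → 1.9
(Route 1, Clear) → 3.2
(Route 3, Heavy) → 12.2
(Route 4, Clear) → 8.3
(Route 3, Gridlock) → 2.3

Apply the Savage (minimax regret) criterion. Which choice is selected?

Route 2

Column bests: Clear=18.0, Light=16.5, Heavy=14.2, Jam=17.7, Gridlock=12.5.
Route 1 regrets: 14.8, 16.1, 11.4, 14.8, 10.6 → max 16.1
Route 2 regrets: 0.0, 0.0, 0.0, 0.0, 0.0 → max 0.0
Route 3 regrets: 1.6, 5.4, 2.0, 14.3, 10.2 → max 14.3
Route 4 regrets: 9.7, 13.9, 6.1, 12.3, 8.2 → max 13.9
Smallest max regret = 0.0 → Route 2.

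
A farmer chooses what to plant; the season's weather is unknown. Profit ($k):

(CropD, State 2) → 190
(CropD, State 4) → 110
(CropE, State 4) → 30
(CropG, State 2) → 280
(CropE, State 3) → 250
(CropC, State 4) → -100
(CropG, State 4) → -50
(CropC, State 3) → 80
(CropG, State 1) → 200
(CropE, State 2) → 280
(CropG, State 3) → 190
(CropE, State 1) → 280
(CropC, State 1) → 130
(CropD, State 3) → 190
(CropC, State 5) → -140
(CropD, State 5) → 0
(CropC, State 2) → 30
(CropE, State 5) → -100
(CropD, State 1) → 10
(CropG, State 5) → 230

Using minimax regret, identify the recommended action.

Column bests: State 1=280, State 2=280, State 3=250, State 4=110, State 5=230.
CropG regrets: 80, 0, 60, 160, 0 → max 160
CropC regrets: 150, 250, 170, 210, 370 → max 370
CropE regrets: 0, 0, 0, 80, 330 → max 330
CropD regrets: 270, 90, 60, 0, 230 → max 270
Smallest max regret = 160 → CropG.

CropG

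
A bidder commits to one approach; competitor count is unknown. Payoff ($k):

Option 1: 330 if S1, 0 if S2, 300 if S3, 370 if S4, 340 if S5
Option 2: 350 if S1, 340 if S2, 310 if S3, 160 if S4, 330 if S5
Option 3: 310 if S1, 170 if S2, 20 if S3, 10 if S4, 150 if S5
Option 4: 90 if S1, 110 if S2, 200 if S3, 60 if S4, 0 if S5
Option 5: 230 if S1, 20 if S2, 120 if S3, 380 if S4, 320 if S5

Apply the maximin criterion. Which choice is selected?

Row minima: Option 1=0, Option 2=160, Option 3=10, Option 4=0, Option 5=20
Best worst-case = 160 → Option 2.

Option 2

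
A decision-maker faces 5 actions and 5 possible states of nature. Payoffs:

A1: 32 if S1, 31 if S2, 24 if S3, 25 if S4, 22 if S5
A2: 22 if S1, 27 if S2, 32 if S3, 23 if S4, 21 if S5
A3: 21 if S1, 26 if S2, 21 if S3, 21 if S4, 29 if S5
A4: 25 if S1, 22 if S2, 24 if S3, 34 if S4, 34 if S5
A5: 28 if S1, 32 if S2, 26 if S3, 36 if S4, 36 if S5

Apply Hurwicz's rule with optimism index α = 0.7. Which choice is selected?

A1: 0.7·32 + 0.3·22 = 29
A2: 0.7·32 + 0.3·21 = 28.7
A3: 0.7·29 + 0.3·21 = 26.6
A4: 0.7·34 + 0.3·22 = 30.4
A5: 0.7·36 + 0.3·26 = 33
Highest Hurwicz score = 33 → A5.

A5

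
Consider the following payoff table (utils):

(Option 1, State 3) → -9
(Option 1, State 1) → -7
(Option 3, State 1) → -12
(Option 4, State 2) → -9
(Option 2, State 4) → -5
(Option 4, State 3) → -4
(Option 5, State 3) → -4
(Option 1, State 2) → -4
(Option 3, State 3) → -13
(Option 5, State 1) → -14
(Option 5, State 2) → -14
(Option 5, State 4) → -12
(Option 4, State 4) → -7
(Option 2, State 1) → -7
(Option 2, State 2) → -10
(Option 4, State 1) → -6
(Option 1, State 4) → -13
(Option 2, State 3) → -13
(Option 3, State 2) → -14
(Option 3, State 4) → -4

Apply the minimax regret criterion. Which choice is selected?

Option 4

Column bests: State 1=-6, State 2=-4, State 3=-4, State 4=-4.
Option 1 regrets: 1, 0, 5, 9 → max 9
Option 2 regrets: 1, 6, 9, 1 → max 9
Option 3 regrets: 6, 10, 9, 0 → max 10
Option 4 regrets: 0, 5, 0, 3 → max 5
Option 5 regrets: 8, 10, 0, 8 → max 10
Smallest max regret = 5 → Option 4.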